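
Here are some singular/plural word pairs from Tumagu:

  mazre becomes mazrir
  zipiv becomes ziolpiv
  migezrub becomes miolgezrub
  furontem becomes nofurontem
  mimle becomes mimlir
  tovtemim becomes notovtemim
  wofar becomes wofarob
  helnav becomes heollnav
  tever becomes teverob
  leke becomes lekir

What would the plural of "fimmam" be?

nofimmam

tever and mazre both have last vowel 'e' yet inflect differently (teverob, mazrir), so the last vowel is not what conditions the rule; the final letter is.
"fimmam" ends in -m. The stems ending in -m (furontem → nofurontem, tovtemim → notovtemim) add the prefix no-.
The other patterns: stems ending in -r add -ob; stems ending in -e drop the final letter and add -ir; stems ending in -b or -v insert -ol- after the first vowel.
So fimmam → nofimmam.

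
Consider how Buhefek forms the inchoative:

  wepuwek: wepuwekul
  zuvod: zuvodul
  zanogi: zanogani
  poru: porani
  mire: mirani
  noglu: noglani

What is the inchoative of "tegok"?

"tegok" ends in a consonant. The stems ending in a consonant (wepuwek → wepuwekul, zuvod → zuvodul) add -ul.
The other pattern: stems ending in a vowel drop the final letter and add -ani.
So tegok → tegokul.

tegokul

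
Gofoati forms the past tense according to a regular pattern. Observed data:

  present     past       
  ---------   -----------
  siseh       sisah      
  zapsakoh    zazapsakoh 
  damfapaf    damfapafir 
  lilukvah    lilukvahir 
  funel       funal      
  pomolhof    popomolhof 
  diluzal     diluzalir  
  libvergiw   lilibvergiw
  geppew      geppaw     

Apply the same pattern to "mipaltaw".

diluzal and funel both end in -l yet inflect differently (diluzalir, funal), so the final letter is not what conditions the rule; the last vowel is.
"mipaltaw" has last vowel 'a'. The stems whose last vowel is 'a' (damfapaf → damfapafir, lilukvah → lilukvahir, diluzal → diluzalir) add -ir.
So mipaltaw → mipaltawir.

mipaltawir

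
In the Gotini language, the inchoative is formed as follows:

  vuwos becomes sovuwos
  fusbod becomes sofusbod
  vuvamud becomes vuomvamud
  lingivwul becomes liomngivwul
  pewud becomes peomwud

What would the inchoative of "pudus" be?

"pudus" has last vowel 'u'. The stems whose last vowel is 'u' (vuvamud → vuomvamud, lingivwul → liomngivwul, pewud → peomwud) insert -om- after the first vowel.
The other pattern: stems whose last vowel is 'o' add the prefix so-.
So pudus → puomdus.

puomdus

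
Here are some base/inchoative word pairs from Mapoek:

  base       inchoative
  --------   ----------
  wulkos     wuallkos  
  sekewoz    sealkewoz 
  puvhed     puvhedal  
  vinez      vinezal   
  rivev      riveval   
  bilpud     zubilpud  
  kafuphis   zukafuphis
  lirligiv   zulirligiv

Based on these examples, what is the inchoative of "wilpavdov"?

wiallpavdov

sekewoz and vinez both end in -z yet inflect differently (sealkewoz, vinezal), so the final letter is not what conditions the rule; the last vowel is.
"wilpavdov" has last vowel 'o'. The stems whose last vowel is 'o' (wulkos → wuallkos, sekewoz → sealkewoz) insert -al- after the first vowel.
So wilpavdov → wiallpavdov.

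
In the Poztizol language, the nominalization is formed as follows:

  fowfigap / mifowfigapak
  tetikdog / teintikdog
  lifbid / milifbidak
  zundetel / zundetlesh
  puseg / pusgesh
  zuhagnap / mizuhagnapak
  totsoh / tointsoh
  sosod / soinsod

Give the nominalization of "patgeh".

patghesh

lifbid and sosod both end in -d yet inflect differently (milifbidak, soinsod), so the final letter is not what conditions the rule; the last vowel is.
"patgeh" has last vowel 'e'. The stems whose last vowel is 'e' (zundetel → zundetlesh, puseg → pusgesh) delete the last vowel and add -esh.
The other patterns: stems whose last vowel is 'a' or 'i' add mi- … -ak around the stem; stems whose last vowel is 'o' insert -in- after the first vowel.
So patgeh → patghesh.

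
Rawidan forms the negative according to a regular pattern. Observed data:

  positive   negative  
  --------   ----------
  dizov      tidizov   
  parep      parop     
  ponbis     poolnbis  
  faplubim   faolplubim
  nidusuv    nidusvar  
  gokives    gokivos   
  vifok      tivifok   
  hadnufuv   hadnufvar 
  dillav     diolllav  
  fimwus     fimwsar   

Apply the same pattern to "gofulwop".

tigofulwop

"gofulwop" has last vowel 'o'. The stems whose last vowel is 'o' (dizov → tidizov, vifok → tivifok) add the prefix ti-.
The other patterns: stems whose last vowel is 'u' delete the last vowel and add -ar; stems whose last vowel is 'e' change the last vowel to 'o'; stems whose last vowel is 'a' or 'i' insert -ol- after the first vowel.
So gofulwop → tigofulwop.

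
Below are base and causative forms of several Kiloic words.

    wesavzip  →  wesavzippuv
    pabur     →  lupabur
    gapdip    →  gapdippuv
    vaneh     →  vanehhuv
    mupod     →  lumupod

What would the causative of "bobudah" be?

bobudahhuv

gapdip and pabur both have 2 vowels yet inflect differently (gapdippuv, lupabur), so the number of vowels is not what conditions the rule; the final letter is.
"bobudah" ends in -h. The one such stem in the data (vaneh → vanehhuv) doubles the final consonant and adds -uv (as do wesavzip, gapdip), so the same rule applies.
The other pattern: stems ending in -d or -r add the prefix lu-.
So bobudah → bobudahhuv.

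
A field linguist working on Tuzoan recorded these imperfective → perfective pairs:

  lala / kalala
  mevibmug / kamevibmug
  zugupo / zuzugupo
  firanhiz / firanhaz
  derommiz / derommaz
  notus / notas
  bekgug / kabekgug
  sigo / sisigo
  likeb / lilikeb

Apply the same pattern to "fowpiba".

kafowpiba

"fowpiba" ends in -a. The one such stem in the data (lala → kalala) adds the prefix ka-, so the same rule applies.
So fowpiba → kafowpiba.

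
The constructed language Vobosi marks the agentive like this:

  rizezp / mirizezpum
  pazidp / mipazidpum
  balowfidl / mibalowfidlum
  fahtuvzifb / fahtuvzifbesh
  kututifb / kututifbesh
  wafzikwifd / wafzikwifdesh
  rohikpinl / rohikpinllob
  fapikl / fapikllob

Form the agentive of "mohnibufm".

mohnibufmesh

balowfidl and rohikpinl both end in -l yet inflect differently (mibalowfidlum, rohikpinllob), so the final letter is not what conditions the rule; the second-to-last letter is.
"mohnibufm" has second-to-last letter 'f'. The stems whose second-to-last letter is 'f' (fahtuvzifb → fahtuvzifbesh, kututifb → kututifbesh, wafzikwifd → wafzikwifdesh) add -esh.
So mohnibufm → mohnibufmesh.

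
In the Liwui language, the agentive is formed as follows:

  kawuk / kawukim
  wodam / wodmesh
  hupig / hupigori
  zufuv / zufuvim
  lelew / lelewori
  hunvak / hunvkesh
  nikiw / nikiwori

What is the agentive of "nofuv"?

nofuvim

"nofuv" has last vowel 'u'. The stems whose last vowel is 'u' (zufuv → zufuvim, kawuk → kawukim) add -im.
The other patterns: stems whose last vowel is 'a' delete the last vowel and add -esh; stems whose last vowel is 'e' or 'i' add -ori.
So nofuv → nofuvim.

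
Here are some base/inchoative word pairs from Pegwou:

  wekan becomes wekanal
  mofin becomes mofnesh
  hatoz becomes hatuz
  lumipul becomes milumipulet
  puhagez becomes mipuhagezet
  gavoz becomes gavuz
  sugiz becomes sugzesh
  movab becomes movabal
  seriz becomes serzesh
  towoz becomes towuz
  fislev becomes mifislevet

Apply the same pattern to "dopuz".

midopuzet

gavoz and puhagez both end in -z yet inflect differently (gavuz, mipuhagezet), so the final letter is not what conditions the rule; the last vowel is.
"dopuz" has last vowel 'u'. The one such stem in the data (lumipul → milumipulet) adds mi- … -et around the stem, so the same rule applies.
The other patterns: stems whose last vowel is 'o' change the last vowel to 'u'; stems whose last vowel is 'a' add -al; stems whose last vowel is 'i' delete the last vowel and add -esh.
So dopuz → midopuzet.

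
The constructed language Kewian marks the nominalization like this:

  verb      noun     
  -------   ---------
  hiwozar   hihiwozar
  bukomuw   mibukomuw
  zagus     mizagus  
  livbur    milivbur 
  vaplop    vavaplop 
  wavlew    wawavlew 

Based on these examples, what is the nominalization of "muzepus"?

livbur and hiwozar both end in -r yet inflect differently (milivbur, hihiwozar), so the final letter is not what conditions the rule; the last vowel is.
"muzepus" has last vowel 'u'. The stems whose last vowel is 'u' (zagus → mizagus, livbur → milivbur, bukomuw → mibukomuw) add the prefix mi-.
The other pattern: stems whose last vowel is 'a', 'e' or 'o' repeat the first consonant+vowel as a prefix.
So muzepus → mimuzepus.

mimuzepus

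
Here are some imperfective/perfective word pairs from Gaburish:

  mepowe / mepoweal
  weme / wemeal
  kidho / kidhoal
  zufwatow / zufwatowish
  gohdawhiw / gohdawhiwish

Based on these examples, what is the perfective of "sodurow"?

"sodurow" ends in a consonant. The stems ending in a consonant (zufwatow → zufwatowish, gohdawhiw → gohdawhiwish) add -ish.
So sodurow → sodurowish.

sodurowish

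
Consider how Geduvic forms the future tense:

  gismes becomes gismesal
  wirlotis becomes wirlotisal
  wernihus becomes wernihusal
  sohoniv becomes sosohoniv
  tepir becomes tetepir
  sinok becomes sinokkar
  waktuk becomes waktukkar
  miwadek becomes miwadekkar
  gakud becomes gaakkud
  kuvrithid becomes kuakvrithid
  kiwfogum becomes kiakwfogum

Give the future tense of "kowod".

"kowod" ends in -d. The stems ending in -d (gakud → gaakkud, kuvrithid → kuakvrithid) insert -ak- after the first vowel.
The other patterns: stems ending in -s add -al; stems ending in -r or -v repeat the first consonant+vowel as a prefix; stems ending in -k double the final consonant and add -ar.
So kowod → koakwod.

koakwod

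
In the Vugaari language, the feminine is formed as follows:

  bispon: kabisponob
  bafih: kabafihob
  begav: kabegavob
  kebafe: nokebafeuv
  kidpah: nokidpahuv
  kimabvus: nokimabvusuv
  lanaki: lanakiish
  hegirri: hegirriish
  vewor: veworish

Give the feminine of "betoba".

kabetobaob

bafih and kidpah both end in -h yet inflect differently (kabafihob, nokidpahuv), so the final letter is not what conditions the rule; the first letter is.
"betoba" begins with b-. The stems beginning with b- (bispon → kabisponob, bafih → kabafihob, begav → kabegavob) add ka- … -ob around the stem.
So betoba → kabetobaob.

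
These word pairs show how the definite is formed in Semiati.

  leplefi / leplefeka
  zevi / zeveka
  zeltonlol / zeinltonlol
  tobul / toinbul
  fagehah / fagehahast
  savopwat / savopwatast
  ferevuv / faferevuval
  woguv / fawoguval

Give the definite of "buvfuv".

tobul and ferevuv both have last vowel 'u' yet inflect differently (toinbul, faferevuval), so the last vowel is not what conditions the rule; the final letter is.
"buvfuv" ends in -v. The stems ending in -v (ferevuv → faferevuval, woguv → fawoguval) add fa- … -al around the stem.
The other patterns: stems ending in -i drop the final letter and add -eka; stems ending in -l insert -in- after the first vowel; stems ending in -h or -t add -ast.
So buvfuv → fabuvfuval.

fabuvfuval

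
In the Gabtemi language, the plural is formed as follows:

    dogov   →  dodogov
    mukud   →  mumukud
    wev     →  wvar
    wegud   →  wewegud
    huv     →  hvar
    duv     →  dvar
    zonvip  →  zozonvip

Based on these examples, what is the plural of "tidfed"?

titidfed

dogov and huv both end in -v yet inflect differently (dodogov, hvar), so the final letter is not what conditions the rule; the number of vowels is.
"tidfed" has 2 vowels. The stems with 2 vowels (dogov → dodogov, mukud → mumukud, wegud → wewegud) repeat the first consonant+vowel as a prefix.
The other pattern: stems with 1 vowel delete the last vowel and add -ar.
So tidfed → titidfed.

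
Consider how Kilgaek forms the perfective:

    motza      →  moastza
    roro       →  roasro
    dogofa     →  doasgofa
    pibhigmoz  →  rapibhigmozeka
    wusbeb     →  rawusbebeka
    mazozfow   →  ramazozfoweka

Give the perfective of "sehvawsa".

seashvawsa

roro and pibhigmoz both have last vowel 'o' yet inflect differently (roasro, rapibhigmozeka), so the last vowel is not what conditions the rule; whether the stem ends in a vowel or a consonant is.
"sehvawsa" ends in a vowel. The stems ending in a vowel (motza → moastza, roro → roasro, dogofa → doasgofa) insert -as- after the first vowel.
The other pattern: stems ending in a consonant add ra- … -eka around the stem.
So sehvawsa → seashvawsa.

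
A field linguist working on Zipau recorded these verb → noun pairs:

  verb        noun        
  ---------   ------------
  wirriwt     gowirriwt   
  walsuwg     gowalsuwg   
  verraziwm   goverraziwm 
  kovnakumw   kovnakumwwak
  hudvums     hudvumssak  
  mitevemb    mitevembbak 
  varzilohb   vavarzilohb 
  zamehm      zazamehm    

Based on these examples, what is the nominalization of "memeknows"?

"memeknows" has second-to-last letter 'w'. The stems whose second-to-last letter is 'w' (wirriwt → gowirriwt, walsuwg → gowalsuwg, verraziwm → goverraziwm) add the prefix go-.
The other patterns: stems whose second-to-last letter is 'm' double the final consonant and add -ak; stems whose second-to-last letter is 'h' repeat the first consonant+vowel as a prefix.
So memeknows → gomemeknows.

gomemeknows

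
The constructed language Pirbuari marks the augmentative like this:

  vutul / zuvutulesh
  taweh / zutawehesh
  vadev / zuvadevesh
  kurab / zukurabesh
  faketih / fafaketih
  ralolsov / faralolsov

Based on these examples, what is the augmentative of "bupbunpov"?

fabupbunpov

taweh and faketih both end in -h yet inflect differently (zutawehesh, fafaketih), so the final letter is not what conditions the rule; the number of vowels is.
"bupbunpov" has 3 vowels. The stems with 3 vowels (faketih → fafaketih, ralolsov → faralolsov) add the prefix fa-.
The other pattern: stems with 2 vowels add zu- … -esh around the stem.
So bupbunpov → fabupbunpov.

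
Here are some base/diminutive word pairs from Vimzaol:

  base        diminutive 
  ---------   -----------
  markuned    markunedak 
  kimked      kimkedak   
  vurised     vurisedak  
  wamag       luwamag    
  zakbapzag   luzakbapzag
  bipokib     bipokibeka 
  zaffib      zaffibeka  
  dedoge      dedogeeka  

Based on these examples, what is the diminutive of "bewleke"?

"bewleke" ends in -e. The one such stem in the data (dedoge → dedogeeka) adds -eka, so the same rule applies.
The other patterns: stems ending in -d add -ak; stems ending in -g add the prefix lu-.
So bewleke → bewlekeeka.

bewlekeeka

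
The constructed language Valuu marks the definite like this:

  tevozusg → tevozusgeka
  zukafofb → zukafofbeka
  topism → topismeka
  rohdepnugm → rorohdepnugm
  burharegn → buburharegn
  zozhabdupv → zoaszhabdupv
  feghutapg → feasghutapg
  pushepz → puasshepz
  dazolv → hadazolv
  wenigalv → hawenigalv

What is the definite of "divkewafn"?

"divkewafn" has second-to-last letter 'f'. The one such stem in the data (zukafofb → zukafofbeka) adds -eka, so the same rule applies.
So divkewafn → divkewafneka.

divkewafneka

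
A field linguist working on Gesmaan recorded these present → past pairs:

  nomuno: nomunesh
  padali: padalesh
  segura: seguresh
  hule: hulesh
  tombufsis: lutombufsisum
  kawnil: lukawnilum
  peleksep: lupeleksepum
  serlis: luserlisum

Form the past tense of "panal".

lupanalum

padali and tombufsis both have last vowel 'i' yet inflect differently (padalesh, lutombufsisum), so the last vowel is not what conditions the rule; whether the stem ends in a vowel or a consonant is.
"panal" ends in a consonant. The stems ending in a consonant (tombufsis → lutombufsisum, kawnil → lukawnilum, peleksep → lupeleksepum) add lu- … -um around the stem.
The other pattern: stems ending in a vowel drop the final letter and add -esh.
So panal → lupanalum.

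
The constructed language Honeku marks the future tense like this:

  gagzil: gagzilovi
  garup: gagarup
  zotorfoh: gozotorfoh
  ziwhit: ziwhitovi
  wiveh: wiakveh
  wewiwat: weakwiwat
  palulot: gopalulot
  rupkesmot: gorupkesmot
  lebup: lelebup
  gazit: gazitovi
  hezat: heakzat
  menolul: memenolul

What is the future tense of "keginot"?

gokeginot

wewiwat and rupkesmot both end in -t yet inflect differently (weakwiwat, gorupkesmot), so the final letter is not what conditions the rule; the last vowel is.
"keginot" has last vowel 'o'. The stems whose last vowel is 'o' (rupkesmot → gorupkesmot, zotorfoh → gozotorfoh, palulot → gopalulot) add the prefix go-.
The other patterns: stems whose last vowel is 'u' repeat the first consonant+vowel as a prefix; stems whose last vowel is 'a' or 'e' insert -ak- after the first vowel; stems whose last vowel is 'i' add -ovi.
So keginot → gokeginot.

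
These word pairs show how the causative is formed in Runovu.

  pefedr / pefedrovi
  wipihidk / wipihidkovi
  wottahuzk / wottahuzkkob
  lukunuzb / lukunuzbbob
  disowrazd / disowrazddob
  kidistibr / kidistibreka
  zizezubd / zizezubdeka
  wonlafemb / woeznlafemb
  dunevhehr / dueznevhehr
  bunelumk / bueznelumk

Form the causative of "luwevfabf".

wipihidk and wottahuzk both end in -k yet inflect differently (wipihidkovi, wottahuzkkob), so the final letter is not what conditions the rule; the second-to-last letter is.
"luwevfabf" has second-to-last letter 'b'. The stems whose second-to-last letter is 'b' (kidistibr → kidistibreka, zizezubd → zizezubdeka) add -eka.
So luwevfabf → luwevfabfeka.

luwevfabfeka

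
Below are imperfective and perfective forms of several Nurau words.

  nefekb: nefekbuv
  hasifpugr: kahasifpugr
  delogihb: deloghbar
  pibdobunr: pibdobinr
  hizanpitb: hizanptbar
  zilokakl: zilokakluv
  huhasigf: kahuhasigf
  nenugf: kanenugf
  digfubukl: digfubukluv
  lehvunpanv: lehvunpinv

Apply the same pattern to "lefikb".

delogihb and nefekb both end in -b yet inflect differently (deloghbar, nefekbuv), so the final letter is not what conditions the rule; the second-to-last letter is.
"lefikb" has second-to-last letter 'k'. The stems whose second-to-last letter is 'k' (zilokakl → zilokakluv, nefekb → nefekbuv, digfubukl → digfubukluv) add -uv.
The other patterns: stems whose second-to-last letter is 'h' or 't' delete the last vowel and add -ar; stems whose second-to-last letter is 'n' change the last vowel to 'i'; stems whose second-to-last letter is 'g' add the prefix ka-.
So lefikb → lefikbuv.

lefikbuv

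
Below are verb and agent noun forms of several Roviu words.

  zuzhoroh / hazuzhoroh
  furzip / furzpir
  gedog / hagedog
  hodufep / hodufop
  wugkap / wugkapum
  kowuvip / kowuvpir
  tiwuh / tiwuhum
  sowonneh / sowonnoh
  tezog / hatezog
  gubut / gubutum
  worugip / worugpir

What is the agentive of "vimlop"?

furzip and hodufep both end in -p yet inflect differently (furzpir, hodufop), so the final letter is not what conditions the rule; the last vowel is.
"vimlop" has last vowel 'o'. The stems whose last vowel is 'o' (zuzhoroh → hazuzhoroh, gedog → hagedog, tezog → hatezog) add the prefix ha-.
The other patterns: stems whose last vowel is 'i' delete the last vowel and add -ir; stems whose last vowel is 'e' change the last vowel to 'o'; stems whose last vowel is 'a' or 'u' add -um.
So vimlop → havimlop.

havimlop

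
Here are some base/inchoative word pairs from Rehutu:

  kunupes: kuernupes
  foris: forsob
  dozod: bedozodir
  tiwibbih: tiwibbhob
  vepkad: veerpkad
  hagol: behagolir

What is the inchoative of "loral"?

"loral" has last vowel 'a'. The one such stem in the data (vepkad → veerpkad) inserts -er- after the first vowel (as does kunupes), so the same rule applies.
The other patterns: stems whose last vowel is 'o' add be- … -ir around the stem; stems whose last vowel is 'i' delete the last vowel and add -ob.
So loral → loerral.

loerral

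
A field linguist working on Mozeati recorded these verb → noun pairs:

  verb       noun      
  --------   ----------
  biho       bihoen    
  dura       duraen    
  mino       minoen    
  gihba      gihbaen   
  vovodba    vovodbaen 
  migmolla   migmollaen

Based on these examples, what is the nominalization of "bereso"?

beresoen

Every pair shown (biho → bihoen, dura → duraen, mino → minoen, …) follows the same rule: add -en.
So bereso → beresoen.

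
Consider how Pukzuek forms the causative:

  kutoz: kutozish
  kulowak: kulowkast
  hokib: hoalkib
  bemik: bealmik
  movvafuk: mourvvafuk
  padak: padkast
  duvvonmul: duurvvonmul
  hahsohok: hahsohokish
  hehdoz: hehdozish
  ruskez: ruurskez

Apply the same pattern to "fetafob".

fetafobish

bemik and hahsohok both end in -k yet inflect differently (bealmik, hahsohokish), so the final letter is not what conditions the rule; the last vowel is.
"fetafob" has last vowel 'o'. The stems whose last vowel is 'o' (hehdoz → hehdozish, kutoz → kutozish, hahsohok → hahsohokish) add -ish.
The other patterns: stems whose last vowel is 'i' insert -al- after the first vowel; stems whose last vowel is 'e' or 'u' insert -ur- after the first vowel; stems whose last vowel is 'a' delete the last vowel and add -ast.
So fetafob → fetafobish.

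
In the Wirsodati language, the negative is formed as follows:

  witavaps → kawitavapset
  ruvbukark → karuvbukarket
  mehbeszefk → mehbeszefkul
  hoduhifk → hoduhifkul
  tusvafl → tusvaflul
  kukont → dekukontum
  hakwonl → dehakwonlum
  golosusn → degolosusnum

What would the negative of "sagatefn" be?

"sagatefn" has second-to-last letter 'f'. The stems whose second-to-last letter is 'f' (mehbeszefk → mehbeszefkul, hoduhifk → hoduhifkul, tusvafl → tusvaflul) add -ul.
So sagatefn → sagatefnul.

sagatefnul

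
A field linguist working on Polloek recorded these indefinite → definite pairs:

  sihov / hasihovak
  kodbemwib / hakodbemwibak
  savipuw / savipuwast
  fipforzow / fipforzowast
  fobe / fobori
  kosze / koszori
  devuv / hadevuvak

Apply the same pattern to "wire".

fipforzow and sihov both have last vowel 'o' yet inflect differently (fipforzowast, hasihovak), so the last vowel is not what conditions the rule; the final letter is.
"wire" ends in -e. The stems ending in -e (kosze → koszori, fobe → fobori) drop the final letter and add -ori.
The other patterns: stems ending in -w add -ast; stems ending in -b or -v add ha- … -ak around the stem.
So wire → wirori.

wirori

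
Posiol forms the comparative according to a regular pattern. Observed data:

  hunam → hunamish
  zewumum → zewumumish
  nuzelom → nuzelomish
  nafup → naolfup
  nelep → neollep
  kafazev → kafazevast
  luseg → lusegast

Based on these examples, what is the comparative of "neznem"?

neznemish

"neznem" ends in -m. The stems ending in -m (hunam → hunamish, zewumum → zewumumish, nuzelom → nuzelomish) add -ish.
The other patterns: stems ending in -p insert -ol- after the first vowel; stems ending in -g or -v add -ast.
So neznem → neznemish.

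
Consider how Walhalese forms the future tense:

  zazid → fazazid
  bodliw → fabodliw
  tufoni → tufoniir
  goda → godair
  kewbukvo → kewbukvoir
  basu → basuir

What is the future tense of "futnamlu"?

zazid and tufoni both have last vowel 'i' yet inflect differently (fazazid, tufoniir), so the last vowel is not what conditions the rule; whether the stem ends in a vowel or a consonant is.
"futnamlu" ends in a vowel. The stems ending in a vowel (tufoni → tufoniir, goda → godair, kewbukvo → kewbukvoir) add -ir.
The other pattern: stems ending in a consonant add the prefix fa-.
So futnamlu → futnamluir.

futnamluir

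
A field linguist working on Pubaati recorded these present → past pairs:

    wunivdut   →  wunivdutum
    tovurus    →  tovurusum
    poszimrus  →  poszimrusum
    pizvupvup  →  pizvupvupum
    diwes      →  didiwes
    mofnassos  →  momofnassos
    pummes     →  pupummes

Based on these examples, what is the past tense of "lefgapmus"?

lefgapmusum

tovurus and diwes both end in -s yet inflect differently (tovurusum, didiwes), so the final letter is not what conditions the rule; the last vowel is.
"lefgapmus" has last vowel 'u'. The stems whose last vowel is 'u' (wunivdut → wunivdutum, tovurus → tovurusum, poszimrus → poszimrusum) add -um.
So lefgapmus → lefgapmusum.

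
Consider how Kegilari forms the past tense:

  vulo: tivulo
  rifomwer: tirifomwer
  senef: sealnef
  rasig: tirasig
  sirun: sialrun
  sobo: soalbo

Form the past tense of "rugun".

tirugun

sobo and vulo both end in -o yet inflect differently (soalbo, tivulo), so the final letter is not what conditions the rule; the first letter is.
"rugun" begins with r-. The stems beginning with r- (rifomwer → tirifomwer, rasig → tirasig) add the prefix ti-.
The other pattern: stems beginning with s- insert -al- after the first vowel.
So rugun → tirugun.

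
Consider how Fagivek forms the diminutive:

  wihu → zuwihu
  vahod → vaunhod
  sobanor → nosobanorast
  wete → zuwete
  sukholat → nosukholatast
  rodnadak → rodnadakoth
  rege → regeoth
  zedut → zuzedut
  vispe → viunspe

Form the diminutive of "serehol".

wete and vispe both end in -e yet inflect differently (zuwete, viunspe), so the final letter is not what conditions the rule; the first letter is.
"serehol" begins with s-. The stems beginning with s- (sukholat → nosukholatast, sobanor → nosobanorast) add no- … -ast around the stem.
The other patterns: stems beginning with w- or z- add the prefix zu-; stems beginning with v- insert -un- after the first vowel; stems beginning with r- add -oth.
So serehol → nosereholast.

nosereholast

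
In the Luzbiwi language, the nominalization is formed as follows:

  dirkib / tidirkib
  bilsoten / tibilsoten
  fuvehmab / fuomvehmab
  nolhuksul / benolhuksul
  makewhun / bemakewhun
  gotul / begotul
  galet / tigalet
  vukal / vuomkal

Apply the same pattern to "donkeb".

vukal and gotul both end in -l yet inflect differently (vuomkal, begotul), so the final letter is not what conditions the rule; the last vowel is.
"donkeb" has last vowel 'e'. The stems whose last vowel is 'e' (galet → tigalet, bilsoten → tibilsoten) add the prefix ti-.
The other patterns: stems whose last vowel is 'a' insert -om- after the first vowel; stems whose last vowel is 'u' add the prefix be-.
So donkeb → tidonkeb.

tidonkeb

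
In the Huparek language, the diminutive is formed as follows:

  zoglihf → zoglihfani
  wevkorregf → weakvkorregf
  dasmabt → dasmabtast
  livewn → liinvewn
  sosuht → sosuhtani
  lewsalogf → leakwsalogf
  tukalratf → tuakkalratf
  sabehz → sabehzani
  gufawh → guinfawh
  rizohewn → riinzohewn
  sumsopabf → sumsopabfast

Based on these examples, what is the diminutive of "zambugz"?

"zambugz" has second-to-last letter 'g'. The stems whose second-to-last letter is 'g' (wevkorregf → weakvkorregf, lewsalogf → leakwsalogf) insert -ak- after the first vowel.
The other patterns: stems whose second-to-last letter is 'w' insert -in- after the first vowel; stems whose second-to-last letter is 'b' add -ast; stems whose second-to-last letter is 'h' add -ani.
So zambugz → zaakmbugz.

zaakmbugz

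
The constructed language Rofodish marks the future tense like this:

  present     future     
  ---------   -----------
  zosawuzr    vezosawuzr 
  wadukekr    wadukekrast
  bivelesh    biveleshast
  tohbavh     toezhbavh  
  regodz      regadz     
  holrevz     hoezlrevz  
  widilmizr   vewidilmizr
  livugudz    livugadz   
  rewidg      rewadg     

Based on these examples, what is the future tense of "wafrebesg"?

wafrebesgast

"wafrebesg" has second-to-last letter 's'. The one such stem in the data (bivelesh → biveleshast) adds -ast, so the same rule applies.
So wafrebesg → wafrebesgast.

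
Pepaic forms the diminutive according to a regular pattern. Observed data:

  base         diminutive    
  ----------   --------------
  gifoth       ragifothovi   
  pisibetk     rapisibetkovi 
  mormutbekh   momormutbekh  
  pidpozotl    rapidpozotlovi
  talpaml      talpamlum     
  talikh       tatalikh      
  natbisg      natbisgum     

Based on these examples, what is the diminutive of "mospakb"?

momospakb

"mospakb" has second-to-last letter 'k'. The stems whose second-to-last letter is 'k' (talikh → tatalikh, mormutbekh → momormutbekh) repeat the first consonant+vowel as a prefix.
So mospakb → momospakb.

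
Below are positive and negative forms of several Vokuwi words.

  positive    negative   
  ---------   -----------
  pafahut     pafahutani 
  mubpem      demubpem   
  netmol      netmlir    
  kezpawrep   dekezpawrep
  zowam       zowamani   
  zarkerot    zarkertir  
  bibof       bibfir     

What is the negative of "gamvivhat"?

zarkerot and pafahut both end in -t yet inflect differently (zarkertir, pafahutani), so the final letter is not what conditions the rule; the last vowel is.
"gamvivhat" has last vowel 'a'. The one such stem in the data (zowam → zowamani) adds -ani, so the same rule applies.
The other patterns: stems whose last vowel is 'o' delete the last vowel and add -ir; stems whose last vowel is 'e' add the prefix de-.
So gamvivhat → gamvivhatani.

gamvivhatani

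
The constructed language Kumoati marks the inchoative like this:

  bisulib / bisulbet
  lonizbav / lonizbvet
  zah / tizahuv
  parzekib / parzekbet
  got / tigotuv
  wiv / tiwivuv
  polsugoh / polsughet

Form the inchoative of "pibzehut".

polsugoh and zah both end in -h yet inflect differently (polsughet, tizahuv), so the final letter is not what conditions the rule; the number of vowels is.
"pibzehut" has 3 vowels. The stems with 3 vowels (bisulib → bisulbet, polsugoh → polsughet, parzekib → parzekbet) delete the last vowel and add -et.
The other pattern: stems with 1 vowel add ti- … -uv around the stem.
So pibzehut → pibzehtet.

pibzehtet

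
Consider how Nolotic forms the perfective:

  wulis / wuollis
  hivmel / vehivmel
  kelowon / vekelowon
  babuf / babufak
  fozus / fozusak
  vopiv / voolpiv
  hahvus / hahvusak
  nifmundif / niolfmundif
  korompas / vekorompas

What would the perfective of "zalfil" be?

babuf and nifmundif both end in -f yet inflect differently (babufak, niolfmundif), so the final letter is not what conditions the rule; the last vowel is.
"zalfil" has last vowel 'i'. The stems whose last vowel is 'i' (vopiv → voolpiv, nifmundif → niolfmundif, wulis → wuollis) insert -ol- after the first vowel.
So zalfil → zaollfil.

zaollfil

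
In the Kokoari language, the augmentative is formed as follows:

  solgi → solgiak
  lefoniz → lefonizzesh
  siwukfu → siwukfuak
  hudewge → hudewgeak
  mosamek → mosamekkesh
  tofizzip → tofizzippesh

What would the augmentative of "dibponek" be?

tofizzip and solgi both have last vowel 'i' yet inflect differently (tofizzippesh, solgiak), so the last vowel is not what conditions the rule; whether the stem ends in a vowel or a consonant is.
"dibponek" ends in a consonant. The stems ending in a consonant (mosamek → mosamekkesh, tofizzip → tofizzippesh, lefoniz → lefonizzesh) double the final consonant and add -esh.
The other pattern: stems ending in a vowel add -ak.
So dibponek → dibponekkesh.

dibponekkesh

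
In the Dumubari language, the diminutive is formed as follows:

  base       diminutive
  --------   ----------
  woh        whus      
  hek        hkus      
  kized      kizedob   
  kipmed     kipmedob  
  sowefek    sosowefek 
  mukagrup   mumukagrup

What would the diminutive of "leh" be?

lhus

hek and sowefek both end in -k yet inflect differently (hkus, sosowefek), so the final letter is not what conditions the rule; the number of vowels is.
"leh" has 1 vowel. The stems with 1 vowel (woh → whus, hek → hkus) delete the last vowel and add -us.
The other patterns: stems with 2 vowels add -ob; stems with 3 vowels repeat the first consonant+vowel as a prefix.
So leh → lhus.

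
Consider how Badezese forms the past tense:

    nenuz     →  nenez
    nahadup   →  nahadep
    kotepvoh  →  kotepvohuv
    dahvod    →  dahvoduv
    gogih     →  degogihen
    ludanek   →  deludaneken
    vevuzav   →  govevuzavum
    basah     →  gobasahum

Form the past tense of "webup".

webep

kotepvoh and gogih both end in -h yet inflect differently (kotepvohuv, degogihen), so the final letter is not what conditions the rule; the last vowel is.
"webup" has last vowel 'u'. The stems whose last vowel is 'u' (nenuz → nenez, nahadup → nahadep) change the last vowel to 'e'.
The other patterns: stems whose last vowel is 'o' add -uv; stems whose last vowel is 'e' or 'i' add de- … -en around the stem; stems whose last vowel is 'a' add go- … -um around the stem.
So webup → webep.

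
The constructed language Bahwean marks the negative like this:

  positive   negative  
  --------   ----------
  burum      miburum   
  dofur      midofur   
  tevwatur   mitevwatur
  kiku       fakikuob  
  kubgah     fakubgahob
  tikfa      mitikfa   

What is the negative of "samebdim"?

kiku and dofur both have last vowel 'u' yet inflect differently (fakikuob, midofur), so the last vowel is not what conditions the rule; the final letter is.
"samebdim" ends in -m. The one such stem in the data (burum → miburum) adds the prefix mi-, so the same rule applies.
The other pattern: stems ending in -h or -u add fa- … -ob around the stem.
So samebdim → misamebdim.

misamebdim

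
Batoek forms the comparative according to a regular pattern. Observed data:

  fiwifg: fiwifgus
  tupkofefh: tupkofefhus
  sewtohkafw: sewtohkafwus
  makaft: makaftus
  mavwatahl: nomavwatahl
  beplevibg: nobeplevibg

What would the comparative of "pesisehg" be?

"pesisehg" has second-to-last letter 'h'. The one such stem in the data (mavwatahl → nomavwatahl) adds the prefix no-, so the same rule applies.
The other pattern: stems whose second-to-last letter is 'f' add -us.
So pesisehg → nopesisehg.

nopesisehg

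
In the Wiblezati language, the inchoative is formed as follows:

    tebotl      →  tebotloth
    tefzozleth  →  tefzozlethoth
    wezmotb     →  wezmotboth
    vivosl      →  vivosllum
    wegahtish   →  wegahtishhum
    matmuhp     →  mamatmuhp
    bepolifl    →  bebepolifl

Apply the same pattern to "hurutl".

hurutloth

tebotl and vivosl both end in -l yet inflect differently (tebotloth, vivosllum), so the final letter is not what conditions the rule; the second-to-last letter is.
"hurutl" has second-to-last letter 't'. The stems whose second-to-last letter is 't' (tebotl → tebotloth, tefzozleth → tefzozlethoth, wezmotb → wezmotboth) add -oth.
So hurutl → hurutloth.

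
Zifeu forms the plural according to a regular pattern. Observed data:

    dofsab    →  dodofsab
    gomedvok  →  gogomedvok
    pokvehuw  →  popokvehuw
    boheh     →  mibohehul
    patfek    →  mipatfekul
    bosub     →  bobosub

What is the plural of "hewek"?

patfek and gomedvok both end in -k yet inflect differently (mipatfekul, gogomedvok), so the final letter is not what conditions the rule; the last vowel is.
"hewek" has last vowel 'e'. The stems whose last vowel is 'e' (patfek → mipatfekul, boheh → mibohehul) add mi- … -ul around the stem.
The other pattern: stems whose last vowel is 'a', 'o' or 'u' repeat the first consonant+vowel as a prefix.
So hewek → mihewekul.

mihewekul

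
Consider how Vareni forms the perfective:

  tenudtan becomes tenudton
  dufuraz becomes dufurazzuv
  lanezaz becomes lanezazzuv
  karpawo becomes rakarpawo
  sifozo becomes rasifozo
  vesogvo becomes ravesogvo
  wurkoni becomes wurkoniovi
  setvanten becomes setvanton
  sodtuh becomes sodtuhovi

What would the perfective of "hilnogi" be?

tenudtan and dufuraz both have last vowel 'a' yet inflect differently (tenudton, dufurazzuv), so the last vowel is not what conditions the rule; the final letter is.
"hilnogi" ends in -i. The one such stem in the data (wurkoni → wurkoniovi) adds -ovi, so the same rule applies.
The other patterns: stems ending in -n change the last vowel to 'o'; stems ending in -o add the prefix ra-; stems ending in -z double the final consonant and add -uv.
So hilnogi → hilnogiovi.

hilnogiovi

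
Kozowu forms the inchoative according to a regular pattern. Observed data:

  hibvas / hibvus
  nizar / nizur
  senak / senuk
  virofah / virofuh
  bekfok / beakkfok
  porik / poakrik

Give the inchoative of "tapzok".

taakpzok

senak and bekfok both end in -k yet inflect differently (senuk, beakkfok), so the final letter is not what conditions the rule; the last vowel is.
"tapzok" has last vowel 'o'. The one such stem in the data (bekfok → beakkfok) inserts -ak- after the first vowel (as does porik), so the same rule applies.
The other pattern: stems whose last vowel is 'a' change the last vowel to 'u'.
So tapzok → taakpzok.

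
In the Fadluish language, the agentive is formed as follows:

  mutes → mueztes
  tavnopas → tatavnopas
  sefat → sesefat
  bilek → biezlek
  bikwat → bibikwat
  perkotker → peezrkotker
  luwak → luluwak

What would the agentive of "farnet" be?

mutes and tavnopas both end in -s yet inflect differently (mueztes, tatavnopas), so the final letter is not what conditions the rule; the last vowel is.
"farnet" has last vowel 'e'. The stems whose last vowel is 'e' (bilek → biezlek, mutes → mueztes, perkotker → peezrkotker) insert -ez- after the first vowel.
The other pattern: stems whose last vowel is 'a' repeat the first consonant+vowel as a prefix.
So farnet → faezrnet.

faezrnet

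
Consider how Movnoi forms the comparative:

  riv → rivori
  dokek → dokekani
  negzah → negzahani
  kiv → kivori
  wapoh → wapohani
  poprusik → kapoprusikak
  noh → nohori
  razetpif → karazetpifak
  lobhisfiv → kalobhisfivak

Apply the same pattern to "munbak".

munbakani

noh and negzah both end in -h yet inflect differently (nohori, negzahani), so the final letter is not what conditions the rule; the number of vowels is.
"munbak" has 2 vowels. The stems with 2 vowels (negzah → negzahani, dokek → dokekani, wapoh → wapohani) add -ani.
So munbak → munbakani.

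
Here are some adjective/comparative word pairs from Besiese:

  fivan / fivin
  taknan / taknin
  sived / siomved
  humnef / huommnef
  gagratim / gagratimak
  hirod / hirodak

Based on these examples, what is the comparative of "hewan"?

hewin

sived and hirod both end in -d yet inflect differently (siomved, hirodak), so the final letter is not what conditions the rule; the last vowel is.
"hewan" has last vowel 'a'. The stems whose last vowel is 'a' (fivan → fivin, taknan → taknin) change the last vowel to 'i'.
The other patterns: stems whose last vowel is 'e' insert -om- after the first vowel; stems whose last vowel is 'i' or 'o' add -ak.
So hewan → hewin.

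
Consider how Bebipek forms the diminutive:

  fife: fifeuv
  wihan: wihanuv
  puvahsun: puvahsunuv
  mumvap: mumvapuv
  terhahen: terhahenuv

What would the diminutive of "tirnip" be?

Every pair shown (fife → fifeuv, wihan → wihanuv, puvahsun → puvahsunuv, …) follows the same rule: add -uv.
So tirnip → tirnipuv.

tirnipuv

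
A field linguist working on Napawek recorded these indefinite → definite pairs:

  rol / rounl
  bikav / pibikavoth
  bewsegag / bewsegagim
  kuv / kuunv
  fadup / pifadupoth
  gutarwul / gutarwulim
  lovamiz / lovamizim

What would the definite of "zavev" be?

pizavevoth

"zavev" has 2 vowels. The stems with 2 vowels (bikav → pibikavoth, fadup → pifadupoth) add pi- … -oth around the stem.
The other patterns: stems with 1 vowel insert -un- after the first vowel; stems with 3 vowels add -im.
So zavev → pizavevoth.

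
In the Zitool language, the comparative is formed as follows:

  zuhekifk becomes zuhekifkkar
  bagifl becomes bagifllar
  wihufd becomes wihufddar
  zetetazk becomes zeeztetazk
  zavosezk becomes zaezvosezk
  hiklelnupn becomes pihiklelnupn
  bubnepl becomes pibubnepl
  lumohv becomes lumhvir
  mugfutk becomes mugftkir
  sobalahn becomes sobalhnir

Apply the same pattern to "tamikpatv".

zuhekifk and zetetazk both end in -k yet inflect differently (zuhekifkkar, zeeztetazk), so the final letter is not what conditions the rule; the second-to-last letter is.
"tamikpatv" has second-to-last letter 't'. The one such stem in the data (mugfutk → mugftkir) deletes the last vowel and adds -ir (as do lumohv, sobalahn), so the same rule applies.
So tamikpatv → tamikptvir.

tamikptvir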